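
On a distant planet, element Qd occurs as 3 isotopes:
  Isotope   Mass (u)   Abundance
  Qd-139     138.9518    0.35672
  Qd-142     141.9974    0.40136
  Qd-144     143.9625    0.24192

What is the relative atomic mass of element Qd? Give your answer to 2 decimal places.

Ar = Σ fᵢ·mᵢ = 0.35672 × 138.9518 + 0.40136 × 141.9974 + 0.24192 × 143.9625
= 49.56689 + 56.99208 + 34.82741 = 141.38638 u

141.39 u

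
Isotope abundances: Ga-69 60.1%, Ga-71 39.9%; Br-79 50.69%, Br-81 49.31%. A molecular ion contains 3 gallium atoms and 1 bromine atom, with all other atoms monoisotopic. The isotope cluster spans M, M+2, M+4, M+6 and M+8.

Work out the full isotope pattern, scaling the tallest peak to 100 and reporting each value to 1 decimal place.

Gallium pattern (n=3): 0.2170818 : 0.4323576 : 0.2870394 : 0.0635212
Bromine pattern (n=1): 0.5069 : 0.4931
Convolve the two distributions (both contribute in 2-u steps):
  M: 0.2170818×0.5069 = 0.110039
  M+2: 0.2170818×0.4931 + 0.4323576×0.5069 = 0.326205
  M+4: 0.4323576×0.4931 + 0.2870394×0.5069 = 0.358696
  M+6: 0.2870394×0.4931 + 0.0635212×0.5069 = 0.173738
  M+8: 0.0635212×0.4931 = 0.031322
Scale to base peak (0.358696) = 100: 30.7 : 90.9 : 100.0 : 48.4 : 8.7

30.7 : 90.9 : 100.0 : 48.4 : 8.7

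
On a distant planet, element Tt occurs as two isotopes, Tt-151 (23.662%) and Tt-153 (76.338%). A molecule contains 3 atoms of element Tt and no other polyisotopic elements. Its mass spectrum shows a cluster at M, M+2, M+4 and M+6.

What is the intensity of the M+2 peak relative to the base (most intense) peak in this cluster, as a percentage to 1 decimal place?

28.8%

Term probabilities: M 0.0132, M+2 0.1282, M+4 0.4137, M+6 0.4449. Base peak = M+6.
P(M+6) = C(3,3) × 0.23662^0 × 0.76338^3 = 1 × 1.0000 × 0.44485895 = 0.444859 (base)
P(M+2) = C(3,1) × 0.23662^2 × 0.76338^1 = 3 × 0.05598902 × 0.76338 = 0.128223
Relative intensity = 0.128223 / 0.444859 × 100 = 28.8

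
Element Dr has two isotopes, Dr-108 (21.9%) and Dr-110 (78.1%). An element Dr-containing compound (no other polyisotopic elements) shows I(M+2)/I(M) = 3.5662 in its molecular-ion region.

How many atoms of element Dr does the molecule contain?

For n independent Dr atoms, I(M+2)/I(M) = n · (abundance Dr-110) / (abundance Dr-108) = n · 0.781/0.219.
n = 3.5662 × 0.219/0.781 = 1.00 ≈ 1

1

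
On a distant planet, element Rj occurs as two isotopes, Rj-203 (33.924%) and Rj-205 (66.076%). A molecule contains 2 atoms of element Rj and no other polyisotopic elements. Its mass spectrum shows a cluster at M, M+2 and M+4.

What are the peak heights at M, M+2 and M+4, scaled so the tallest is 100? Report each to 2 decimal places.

Each Rj atom is independently Rj-203 (p = 0.33924) or Rj-205 (q = 0.66076); the cluster is the binomial expansion (p + q)^2.
P(M) = 0.33924^2 = 0.115084
P(M+2) = 2 × 0.33924^1 × 0.66076^1 = 0.448312
P(M+4) = 0.66076^2 = 0.436604
The M+2 peak is largest (0.448312); scaling to 100 gives 25.67 : 100.00 : 97.39.

25.67 : 100.00 : 97.39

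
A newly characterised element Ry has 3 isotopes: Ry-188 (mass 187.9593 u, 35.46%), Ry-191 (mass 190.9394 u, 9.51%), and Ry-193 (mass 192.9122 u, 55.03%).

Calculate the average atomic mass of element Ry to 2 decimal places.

Average mass = Σ (abundance × isotope mass) = 0.3546 × 187.9593 + 0.0951 × 190.9394 + 0.5503 × 192.9122
= 66.65037 + 18.15834 + 106.15958 = 190.96829 u

190.97 u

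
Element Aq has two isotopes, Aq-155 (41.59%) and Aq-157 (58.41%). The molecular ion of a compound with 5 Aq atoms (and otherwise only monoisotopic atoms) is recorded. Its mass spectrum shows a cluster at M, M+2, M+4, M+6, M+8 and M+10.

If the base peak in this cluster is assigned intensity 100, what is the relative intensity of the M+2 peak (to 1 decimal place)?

25.3

Term probabilities: M 0.0124, M+2 0.0874, M+4 0.2454, M+6 0.3447, M+8 0.2421, M+10 0.0680. Base peak = M+6.
P(M+6) = C(5,3) × 0.4159^2 × 0.5841^3 = 10 × 0.17297281 × 0.19927904 = 0.344699 (base)
P(M+2) = C(5,1) × 0.4159^4 × 0.5841^1 = 5 × 0.02991959 × 0.5841 = 0.087380
Relative intensity = 0.087380 / 0.344699 × 100 = 25.3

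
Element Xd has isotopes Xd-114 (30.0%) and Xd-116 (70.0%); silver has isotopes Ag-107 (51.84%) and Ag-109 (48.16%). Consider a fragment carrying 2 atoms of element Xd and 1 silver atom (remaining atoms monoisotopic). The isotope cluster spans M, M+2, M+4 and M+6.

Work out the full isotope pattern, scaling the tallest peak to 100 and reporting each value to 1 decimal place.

Element Xd pattern (n=2): 0.0900 : 0.4200 : 0.4900
Silver pattern (n=1): 0.5184 : 0.4816
Convolve the two distributions (both contribute in 2-u steps):
  M: 0.0900×0.5184 = 0.046656
  M+2: 0.0900×0.4816 + 0.4200×0.5184 = 0.261072
  M+4: 0.4200×0.4816 + 0.4900×0.5184 = 0.456288
  M+6: 0.4900×0.4816 = 0.235984
Scale to base peak (0.456288) = 100: 10.2 : 57.2 : 100.0 : 51.7

10.2 : 57.2 : 100.0 : 51.7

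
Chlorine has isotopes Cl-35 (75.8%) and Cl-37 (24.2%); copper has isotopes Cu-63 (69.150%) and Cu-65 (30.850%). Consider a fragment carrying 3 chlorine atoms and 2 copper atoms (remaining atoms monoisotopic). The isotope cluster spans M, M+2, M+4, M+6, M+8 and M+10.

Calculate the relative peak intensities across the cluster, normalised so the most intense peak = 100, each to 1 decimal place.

Chlorine pattern (n=3): 0.43551951 : 0.41713346 : 0.13317454 : 0.01417249
Copper pattern (n=2): 0.47817225 : 0.4266555 : 0.09517225
Convolve the two distributions (both contribute in 2-u steps):
  M: 0.43551951×0.47817225 = 0.208253
  M+2: 0.43551951×0.4266555 + 0.41713346×0.47817225 = 0.385278
  M+4: 0.43551951×0.09517225 + 0.41713346×0.4266555 + 0.13317454×0.47817225 = 0.283102
  M+6: 0.41713346×0.09517225 + 0.13317454×0.4266555 + 0.01417249×0.47817225 = 0.103296
  M+8: 0.13317454×0.09517225 + 0.01417249×0.4266555 = 0.018721
  M+10: 0.01417249×0.09517225 = 0.001349
Scale to base peak (0.385278) = 100: 54.1 : 100.0 : 73.5 : 26.8 : 4.9 : 0.4

54.1 : 100.0 : 73.5 : 26.8 : 4.9 : 0.4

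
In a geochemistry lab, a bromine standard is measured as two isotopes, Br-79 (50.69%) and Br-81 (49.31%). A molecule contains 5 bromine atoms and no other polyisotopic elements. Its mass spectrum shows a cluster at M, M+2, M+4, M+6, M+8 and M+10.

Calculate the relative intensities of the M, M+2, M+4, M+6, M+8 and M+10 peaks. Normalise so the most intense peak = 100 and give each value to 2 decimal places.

The 5 Br atoms are independent, so intensities follow the terms of (0.5069 + 0.4931)^5.
P(M) = 0.5069^5 = 0.033467
P(M+2) = 5 × 0.5069^4 × 0.4931^1 = 0.162777
P(M+4) = 10 × 0.5069^3 × 0.4931^2 = 0.316692
P(M+6) = 10 × 0.5069^2 × 0.4931^3 = 0.308070
P(M+8) = 5 × 0.5069^1 × 0.4931^4 = 0.149842
P(M+10) = 0.4931^5 = 0.029152
The M+4 peak is largest (0.316692); scaling to 100 gives 10.57 : 51.40 : 100.00 : 97.28 : 47.31 : 9.21.

10.57 : 51.40 : 100.00 : 97.28 : 47.31 : 9.21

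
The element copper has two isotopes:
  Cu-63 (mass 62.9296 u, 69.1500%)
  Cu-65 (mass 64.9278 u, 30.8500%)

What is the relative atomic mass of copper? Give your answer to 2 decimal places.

Average mass = Σ (abundance × isotope mass) = 0.691500 × 62.9296 + 0.308500 × 64.9278
= 43.51582 + 20.03023 = 63.54605 u

63.55 u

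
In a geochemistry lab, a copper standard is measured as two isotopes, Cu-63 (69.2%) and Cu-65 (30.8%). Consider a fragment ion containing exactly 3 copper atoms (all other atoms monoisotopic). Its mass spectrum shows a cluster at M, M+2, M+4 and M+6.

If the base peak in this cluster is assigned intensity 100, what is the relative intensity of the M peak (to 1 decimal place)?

74.9

Binomial terms of (0.692 + 0.308)^3: M 0.3314, M+2 0.4425, M+4 0.1969, M+6 0.0292 → M+2 is the base peak.
P(M+2) = C(3,1) × 0.692^2 × 0.308^1 = 3 × 0.478864 × 0.3080 = 0.442470 (base)
P(M) = C(3,0) × 0.692^3 × 0.308^0 = 1 × 0.33137389 × 1.0000 = 0.331374
Relative intensity = 0.331374 / 0.442470 × 100 = 74.9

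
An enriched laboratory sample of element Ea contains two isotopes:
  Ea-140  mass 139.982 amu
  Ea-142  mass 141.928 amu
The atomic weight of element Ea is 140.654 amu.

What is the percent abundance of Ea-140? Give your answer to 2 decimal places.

Writing the weighted mean with unknown fraction x of Ea-140:
139.982·x + 141.928·(1 − x) = 140.654
(139.982 − 141.928)·x = 140.654 − 141.928
x = -1.274 / -1.946 = 0.65468 → 65.47% Ea-140, 34.53% Ea-142.

65.47%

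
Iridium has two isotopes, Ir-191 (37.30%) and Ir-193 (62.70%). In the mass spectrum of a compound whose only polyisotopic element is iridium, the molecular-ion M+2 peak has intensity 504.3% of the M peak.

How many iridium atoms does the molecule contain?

With n Ir atoms, P(M+2)/P(M) = C(n,1)·p^(n−1)q / p^n = n·q/p = n · 0.6270/0.3730.
n = 5.043 × 0.3730/0.6270 = 3.00 ≈ 3

3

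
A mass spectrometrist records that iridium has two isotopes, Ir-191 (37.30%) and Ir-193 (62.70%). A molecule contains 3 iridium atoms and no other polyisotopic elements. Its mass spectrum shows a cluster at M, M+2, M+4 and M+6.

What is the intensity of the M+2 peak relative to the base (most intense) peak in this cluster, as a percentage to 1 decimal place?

59.5%

Term probabilities: M 0.0519, M+2 0.2617, M+4 0.4399, M+6 0.2465. Base peak = M+4.
P(M+4) = C(3,2) × 0.3730^1 × 0.6270^2 = 3 × 0.3730 × 0.393129 = 0.439911 (base)
P(M+2) = C(3,1) × 0.3730^2 × 0.6270^1 = 3 × 0.139129 × 0.6270 = 0.261702
Relative intensity = 0.261702 / 0.439911 × 100 = 59.5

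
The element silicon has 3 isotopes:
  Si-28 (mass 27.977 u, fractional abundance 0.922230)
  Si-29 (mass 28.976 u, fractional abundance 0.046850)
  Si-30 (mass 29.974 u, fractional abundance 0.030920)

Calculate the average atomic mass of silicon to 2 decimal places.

Ar = Σ fᵢ·mᵢ = 0.922230 × 27.977 + 0.046850 × 28.976 + 0.030920 × 29.974
= 25.8012 + 1.3575 + 0.9268 = 28.0855 u

28.09 u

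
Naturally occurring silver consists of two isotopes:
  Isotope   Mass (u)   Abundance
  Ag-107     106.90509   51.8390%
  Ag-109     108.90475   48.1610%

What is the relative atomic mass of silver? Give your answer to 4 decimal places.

The abundance-weighted mean is 0.518390 × 106.90509 + 0.481610 × 108.90475
= 55.418530 + 52.449617 = 107.868147 u

107.8681 u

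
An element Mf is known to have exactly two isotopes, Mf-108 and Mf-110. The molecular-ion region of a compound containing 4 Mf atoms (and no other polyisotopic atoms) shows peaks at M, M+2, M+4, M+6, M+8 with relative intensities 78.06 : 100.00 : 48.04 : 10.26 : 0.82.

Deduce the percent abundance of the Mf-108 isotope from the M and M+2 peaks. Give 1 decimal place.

75.7%

Write p for the Mf-108 fraction. I(M+2)/I(M) = [C(4,1)·p^3·(1−p)] / p^4 = 4·(1−p)/p = 100.00/78.06 = 1.2811
(1−p)/p = 1.2811/4 = 0.3203  ⇒  p = 1/(1 + 0.3203) = 0.7574
Mf-108: 75.7%, Mf-110: 24.3%.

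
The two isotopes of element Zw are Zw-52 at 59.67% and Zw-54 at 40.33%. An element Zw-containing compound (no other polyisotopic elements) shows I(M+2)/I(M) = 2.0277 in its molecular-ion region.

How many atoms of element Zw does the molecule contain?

3

With n Zw atoms, P(M+2)/P(M) = C(n,1)·p^(n−1)q / p^n = n·q/p = n · 0.4033/0.5967.
n = 2.0277 × 0.5967/0.4033 = 3.00 ≈ 3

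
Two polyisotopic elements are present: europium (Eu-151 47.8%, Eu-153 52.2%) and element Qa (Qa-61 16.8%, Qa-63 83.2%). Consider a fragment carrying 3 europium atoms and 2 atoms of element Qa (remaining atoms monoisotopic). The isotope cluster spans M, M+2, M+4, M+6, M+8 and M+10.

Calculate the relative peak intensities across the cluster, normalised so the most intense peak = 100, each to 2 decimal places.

Europium pattern (n=3): 0.10921535 : 0.35780594 : 0.39074206 : 0.14223665
Element Qa pattern (n=2): 0.028224 : 0.279552 : 0.692224
Convolve the two distributions (both contribute in 2-u steps):
  M: 0.10921535×0.028224 = 0.003082
  M+2: 0.10921535×0.279552 + 0.35780594×0.028224 = 0.040630
  M+4: 0.10921535×0.692224 + 0.35780594×0.279552 + 0.39074206×0.028224 = 0.186655
  M+6: 0.35780594×0.692224 + 0.39074206×0.279552 + 0.14223665×0.028224 = 0.360929
  M+8: 0.39074206×0.692224 + 0.14223665×0.279552 = 0.310244
  M+10: 0.14223665×0.692224 = 0.098460
Scale to base peak (0.360929) = 100: 0.85 : 11.26 : 51.72 : 100.00 : 85.96 : 27.28

0.85 : 11.26 : 51.72 : 100.00 : 85.96 : 27.28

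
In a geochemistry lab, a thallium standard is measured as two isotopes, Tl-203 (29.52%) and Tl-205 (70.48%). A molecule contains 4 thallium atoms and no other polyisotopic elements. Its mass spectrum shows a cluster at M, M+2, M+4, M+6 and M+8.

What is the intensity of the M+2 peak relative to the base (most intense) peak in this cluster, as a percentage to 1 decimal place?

Term probabilities: M 0.0076, M+2 0.0725, M+4 0.2597, M+6 0.4134, M+8 0.2468. Base peak = M+6.
P(M+6) = C(4,3) × 0.2952^1 × 0.7048^3 = 4 × 0.2952 × 0.35010449 = 0.413403 (base)
P(M+2) = C(4,1) × 0.2952^3 × 0.7048^1 = 4 × 0.02572463 × 0.7048 = 0.072523
Relative intensity = 0.072523 / 0.413403 × 100 = 17.5

17.5%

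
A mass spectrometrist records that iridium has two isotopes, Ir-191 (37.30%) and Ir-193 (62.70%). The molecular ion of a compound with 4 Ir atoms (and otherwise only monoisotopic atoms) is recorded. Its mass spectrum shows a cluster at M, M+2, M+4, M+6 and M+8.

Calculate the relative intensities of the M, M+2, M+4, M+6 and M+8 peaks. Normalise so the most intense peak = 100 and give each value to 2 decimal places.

The 4 Ir atoms are independent, so intensities follow the terms of (0.3730 + 0.6270)^4.
P(M) = 0.3730^4 = 0.019357
P(M+2) = 4 × 0.3730^3 × 0.6270^1 = 0.130153
P(M+4) = 6 × 0.3730^2 × 0.6270^2 = 0.328174
P(M+6) = 4 × 0.3730^1 × 0.6270^3 = 0.367766
P(M+8) = 0.6270^4 = 0.154550
The M+6 peak is largest (0.367766); scaling to 100 gives 5.26 : 35.39 : 89.23 : 100.00 : 42.02.

5.26 : 35.39 : 89.23 : 100.00 : 42.02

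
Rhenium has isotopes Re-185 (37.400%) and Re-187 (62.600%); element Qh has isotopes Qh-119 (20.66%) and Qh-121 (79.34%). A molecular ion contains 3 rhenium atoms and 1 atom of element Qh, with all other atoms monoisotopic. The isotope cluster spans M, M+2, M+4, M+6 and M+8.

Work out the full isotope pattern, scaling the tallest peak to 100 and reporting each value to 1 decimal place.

2.7 : 24.0 : 74.9 : 100.0 : 48.7

Rhenium pattern (n=3): 0.05231362 : 0.26268713 : 0.43968487 : 0.24531438
Element Qh pattern (n=1): 0.2066 : 0.7934
Convolve the two distributions (both contribute in 2-u steps):
  M: 0.05231362×0.2066 = 0.010808
  M+2: 0.05231362×0.7934 + 0.26268713×0.2066 = 0.095777
  M+4: 0.26268713×0.7934 + 0.43968487×0.2066 = 0.299255
  M+6: 0.43968487×0.7934 + 0.24531438×0.2066 = 0.399528
  M+8: 0.24531438×0.7934 = 0.194632
Scale to base peak (0.399528) = 100: 2.7 : 24.0 : 74.9 : 100.0 : 48.7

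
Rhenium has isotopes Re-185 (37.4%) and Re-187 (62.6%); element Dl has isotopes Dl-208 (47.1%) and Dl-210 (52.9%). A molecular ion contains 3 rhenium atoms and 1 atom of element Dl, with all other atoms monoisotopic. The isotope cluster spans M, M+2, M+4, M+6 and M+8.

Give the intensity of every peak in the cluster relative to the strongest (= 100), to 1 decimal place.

Rhenium pattern (n=3): 0.05231362 : 0.26268713 : 0.43968487 : 0.24531438
Element Dl pattern (n=1): 0.4710 : 0.5290
Convolve the two distributions (both contribute in 2-u steps):
  M: 0.05231362×0.4710 = 0.024640
  M+2: 0.05231362×0.5290 + 0.26268713×0.4710 = 0.151400
  M+4: 0.26268713×0.5290 + 0.43968487×0.4710 = 0.346053
  M+6: 0.43968487×0.5290 + 0.24531438×0.4710 = 0.348136
  M+8: 0.24531438×0.5290 = 0.129771
Scale to base peak (0.348136) = 100: 7.1 : 43.5 : 99.4 : 100.0 : 37.3

7.1 : 43.5 : 99.4 : 100.0 : 37.3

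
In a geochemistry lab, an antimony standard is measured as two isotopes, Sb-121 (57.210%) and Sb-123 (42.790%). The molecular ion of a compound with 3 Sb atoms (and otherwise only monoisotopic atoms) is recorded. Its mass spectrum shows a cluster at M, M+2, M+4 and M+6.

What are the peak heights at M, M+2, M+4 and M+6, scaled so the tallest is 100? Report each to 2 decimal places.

The 3 Sb atoms are independent, so intensities follow the terms of (0.57210 + 0.42790)^3.
P(M) = 0.57210^3 = 0.187247
P(M+2) = 3 × 0.57210^2 × 0.42790^1 = 0.420153
P(M+4) = 3 × 0.57210^1 × 0.42790^2 = 0.314252
P(M+6) = 0.42790^3 = 0.078348
The M+2 peak is largest (0.420153); scaling to 100 gives 44.57 : 100.00 : 74.79 : 18.65.

44.57 : 100.00 : 74.79 : 18.65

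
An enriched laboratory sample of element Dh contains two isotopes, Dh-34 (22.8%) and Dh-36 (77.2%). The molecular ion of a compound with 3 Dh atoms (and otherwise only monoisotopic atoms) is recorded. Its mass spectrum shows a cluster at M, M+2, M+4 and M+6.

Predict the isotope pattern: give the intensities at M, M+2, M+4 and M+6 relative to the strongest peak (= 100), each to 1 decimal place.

Each Dh atom is independently Dh-34 (p = 0.228) or Dh-36 (q = 0.772); the cluster is the binomial expansion (p + q)^3.
P(M) = 0.228^3 = 0.011852
P(M+2) = 3 × 0.228^2 × 0.772^1 = 0.120395
P(M+4) = 3 × 0.228^1 × 0.772^2 = 0.407653
P(M+6) = 0.772^3 = 0.460100
The M+6 peak is largest (0.460100); scaling to 100 gives 2.6 : 26.2 : 88.6 : 100.0.

2.6 : 26.2 : 88.6 : 100.0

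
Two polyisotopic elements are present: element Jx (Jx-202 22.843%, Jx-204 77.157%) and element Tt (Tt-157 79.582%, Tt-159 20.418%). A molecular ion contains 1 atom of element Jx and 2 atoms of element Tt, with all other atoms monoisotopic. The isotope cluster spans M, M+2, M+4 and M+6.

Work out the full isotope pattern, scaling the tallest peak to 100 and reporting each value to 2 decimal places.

Element Jx pattern (n=1): 0.22843 : 0.77157
Element Tt pattern (n=2): 0.63332947 : 0.32498106 : 0.04168947
Convolve the two distributions (both contribute in 2-u steps):
  M: 0.22843×0.63332947 = 0.144671
  M+2: 0.22843×0.32498106 + 0.77157×0.63332947 = 0.562893
  M+4: 0.22843×0.04168947 + 0.77157×0.32498106 = 0.260269
  M+6: 0.77157×0.04168947 = 0.032166
Scale to base peak (0.562893) = 100: 25.70 : 100.00 : 46.24 : 5.71

25.70 : 100.00 : 46.24 : 5.71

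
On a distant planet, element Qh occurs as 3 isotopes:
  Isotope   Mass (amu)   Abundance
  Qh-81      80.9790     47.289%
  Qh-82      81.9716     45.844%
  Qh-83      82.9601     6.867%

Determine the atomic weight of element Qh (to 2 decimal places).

81.57 amu

The abundance-weighted mean is 0.47289 × 80.9790 + 0.45844 × 81.9716 + 0.06867 × 82.9601
= 38.29416 + 37.57906 + 5.69687 = 81.57009 amu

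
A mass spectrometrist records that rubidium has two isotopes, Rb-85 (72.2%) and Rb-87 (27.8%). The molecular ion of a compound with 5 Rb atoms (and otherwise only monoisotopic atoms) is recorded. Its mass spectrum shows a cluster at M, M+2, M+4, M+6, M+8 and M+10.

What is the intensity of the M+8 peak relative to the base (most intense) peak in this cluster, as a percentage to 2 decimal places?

(0.722 + 0.278)^5 gives M 0.1962, M+2 0.3777, M+4 0.2909, M+6 0.1120, M+8 0.0216, M+10 0.0017; the largest is M+2.
P(M+2) = C(5,1) × 0.722^4 × 0.278^1 = 5 × 0.27173701 × 0.2780 = 0.377714 (base)
P(M+8) = C(5,4) × 0.722^1 × 0.278^4 = 5 × 0.7220 × 0.00597282 = 0.021562
Relative intensity = 0.021562 / 0.377714 × 100 = 5.71

5.71%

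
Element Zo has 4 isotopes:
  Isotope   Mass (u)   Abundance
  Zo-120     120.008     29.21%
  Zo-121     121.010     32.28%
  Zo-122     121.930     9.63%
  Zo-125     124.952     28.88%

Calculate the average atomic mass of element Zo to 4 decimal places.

Weight each isotope mass by its fractional abundance: 0.2921 × 120.008 + 0.3228 × 121.010 + 0.0963 × 121.930 + 0.2888 × 124.952
= 35.05434 + 39.06203 + 11.74186 + 36.08614 = 121.94437 u

121.9444 u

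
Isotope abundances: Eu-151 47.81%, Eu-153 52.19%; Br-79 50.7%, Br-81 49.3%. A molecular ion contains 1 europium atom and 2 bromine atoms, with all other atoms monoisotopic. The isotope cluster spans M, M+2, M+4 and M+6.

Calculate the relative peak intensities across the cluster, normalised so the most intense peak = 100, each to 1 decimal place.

Europium pattern (n=1): 0.4781 : 0.5219
Bromine pattern (n=2): 0.257049 : 0.499902 : 0.243049
Convolve the two distributions (both contribute in 2-u steps):
  M: 0.4781×0.257049 = 0.122895
  M+2: 0.4781×0.499902 + 0.5219×0.257049 = 0.373157
  M+4: 0.4781×0.243049 + 0.5219×0.499902 = 0.377101
  M+6: 0.5219×0.243049 = 0.126847
Scale to base peak (0.377101) = 100: 32.6 : 99.0 : 100.0 : 33.6

32.6 : 99.0 : 100.0 : 33.6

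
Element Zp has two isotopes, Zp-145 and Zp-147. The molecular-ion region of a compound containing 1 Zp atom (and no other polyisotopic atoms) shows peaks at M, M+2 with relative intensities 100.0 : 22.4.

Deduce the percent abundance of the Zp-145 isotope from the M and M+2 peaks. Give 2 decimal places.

Let p = fractional abundance of Zp-145. I(M+2)/I(M) = [C(1,1)·p^0·(1−p)] / p^1 = 1·(1−p)/p = 22.4/100.0 = 0.2240
(1−p)/p = 0.2240/1 = 0.2240  ⇒  p = 1/(1 + 0.2240) = 0.8170
Zp-145: 81.70%, Zp-147: 18.30%.

81.70%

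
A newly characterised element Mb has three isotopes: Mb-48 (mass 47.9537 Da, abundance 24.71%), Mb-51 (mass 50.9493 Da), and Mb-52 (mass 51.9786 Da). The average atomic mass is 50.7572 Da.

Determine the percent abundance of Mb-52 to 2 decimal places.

Let x and y be the fractions of Mb-51 and Mb-52. Then x + y = 1 − 0.2471 = 0.7529 and 50.9493x + 51.9786y = 50.7572 − 0.2471×47.9537 = 38.90784073.
Substituting: 50.9493x + 51.9786(0.7529 − x) = 38.90784073
(50.9493 − 51.9786)x = -0.22684721  ⇒  x = 0.22039, y = 0.53251
Mb-51: 22.04%, Mb-52: 53.25%.

53.25%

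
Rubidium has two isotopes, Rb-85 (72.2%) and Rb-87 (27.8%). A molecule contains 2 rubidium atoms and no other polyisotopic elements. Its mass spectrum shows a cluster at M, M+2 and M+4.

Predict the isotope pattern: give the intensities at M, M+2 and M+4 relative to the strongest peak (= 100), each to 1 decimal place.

Each Rb atom is independently Rb-85 (p = 0.722) or Rb-87 (q = 0.278); the cluster is the binomial expansion (p + q)^2.
P(M) = 0.722^2 = 0.521284
P(M+2) = 2 × 0.722^1 × 0.278^1 = 0.401432
P(M+4) = 0.278^2 = 0.077284
The M peak is largest (0.521284); scaling to 100 gives 100.0 : 77.0 : 14.8.

100.0 : 77.0 : 14.8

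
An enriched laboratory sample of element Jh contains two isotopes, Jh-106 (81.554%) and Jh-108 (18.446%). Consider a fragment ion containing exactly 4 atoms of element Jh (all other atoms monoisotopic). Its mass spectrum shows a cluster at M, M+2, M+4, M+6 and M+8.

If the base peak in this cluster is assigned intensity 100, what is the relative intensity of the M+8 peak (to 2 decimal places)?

0.26

Binomial terms of (0.81554 + 0.18446)^4: M 0.4424, M+2 0.4002, M+4 0.1358, M+6 0.0205, M+8 0.0012 → M is the base peak.
P(M) = C(4,0) × 0.81554^4 × 0.18446^0 = 1 × 0.44236531 × 1.0000 = 0.442365 (base)
P(M+8) = C(4,4) × 0.81554^0 × 0.18446^4 = 1 × 1.0000 × 0.00115773 = 0.001158
Relative intensity = 0.001158 / 0.442365 × 100 = 0.26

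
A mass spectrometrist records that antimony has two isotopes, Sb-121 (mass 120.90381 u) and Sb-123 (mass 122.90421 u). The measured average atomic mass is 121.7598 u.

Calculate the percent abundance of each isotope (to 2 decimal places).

With x = fraction of Sb-121 (so Sb-123 is 1 − x):
120.90381·x + 122.90421·(1 − x) = 121.7598
(120.90381 − 122.90421)·x = 121.7598 − 122.90421
x = -1.14441 / -2.00040 = 0.57209 → 57.21% Sb-121, 42.79% Sb-123.

Sb-121: 57.21%, Sb-123: 42.79%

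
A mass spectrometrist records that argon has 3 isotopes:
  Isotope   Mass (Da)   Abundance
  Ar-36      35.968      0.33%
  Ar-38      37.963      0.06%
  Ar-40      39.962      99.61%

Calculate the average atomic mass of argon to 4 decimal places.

Ar = Σ fᵢ·mᵢ = 0.0033 × 35.968 + 0.0006 × 37.963 + 0.9961 × 39.962
= 0.11869 + 0.02278 + 39.80615 = 39.94762 Da

39.9476 Da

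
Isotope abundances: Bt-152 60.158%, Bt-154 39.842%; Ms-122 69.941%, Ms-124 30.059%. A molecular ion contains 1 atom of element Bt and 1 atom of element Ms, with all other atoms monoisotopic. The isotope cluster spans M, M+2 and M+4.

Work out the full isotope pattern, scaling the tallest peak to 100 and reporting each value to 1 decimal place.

Element Bt pattern (n=1): 0.60158 : 0.39842
Element Ms pattern (n=1): 0.69941 : 0.30059
Convolve the two distributions (both contribute in 2-u steps):
  M: 0.60158×0.69941 = 0.420751
  M+2: 0.60158×0.30059 + 0.39842×0.69941 = 0.459488
  M+4: 0.39842×0.30059 = 0.119761
Scale to base peak (0.459488) = 100: 91.6 : 100.0 : 26.1

91.6 : 100.0 : 26.1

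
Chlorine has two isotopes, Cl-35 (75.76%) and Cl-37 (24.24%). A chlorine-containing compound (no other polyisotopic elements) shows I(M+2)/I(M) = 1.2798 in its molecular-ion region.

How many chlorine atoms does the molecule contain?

4

With n Cl atoms, P(M+2)/P(M) = C(n,1)·p^(n−1)q / p^n = n·q/p = n · 0.2424/0.7576.
n = 1.2798 × 0.7576/0.2424 = 4.00 ≈ 4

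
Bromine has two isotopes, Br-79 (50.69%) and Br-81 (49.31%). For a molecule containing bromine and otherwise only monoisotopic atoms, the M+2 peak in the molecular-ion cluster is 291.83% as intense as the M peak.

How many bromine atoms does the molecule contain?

For n independent Br atoms, I(M+2)/I(M) = n · (abundance Br-81) / (abundance Br-79) = n · 0.4931/0.5069.
n = 2.9183 × 0.5069/0.4931 = 3.00 ≈ 3

3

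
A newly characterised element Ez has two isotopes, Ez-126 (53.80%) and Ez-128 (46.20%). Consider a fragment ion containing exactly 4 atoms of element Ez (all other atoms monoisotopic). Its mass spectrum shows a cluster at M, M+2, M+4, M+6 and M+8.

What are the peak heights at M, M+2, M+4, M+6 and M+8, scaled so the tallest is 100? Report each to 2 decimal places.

Each Ez atom is independently Ez-126 (p = 0.5380) or Ez-128 (q = 0.4620); the cluster is the binomial expansion (p + q)^4.
P(M) = 0.5380^4 = 0.083778
P(M+2) = 4 × 0.5380^3 × 0.4620^1 = 0.287772
P(M+4) = 6 × 0.5380^2 × 0.4620^2 = 0.370681
P(M+6) = 4 × 0.5380^1 × 0.4620^3 = 0.212211
P(M+8) = 0.4620^4 = 0.045558
The M+4 peak is largest (0.370681); scaling to 100 gives 22.60 : 77.63 : 100.00 : 57.25 : 12.29.

22.60 : 77.63 : 100.00 : 57.25 : 12.29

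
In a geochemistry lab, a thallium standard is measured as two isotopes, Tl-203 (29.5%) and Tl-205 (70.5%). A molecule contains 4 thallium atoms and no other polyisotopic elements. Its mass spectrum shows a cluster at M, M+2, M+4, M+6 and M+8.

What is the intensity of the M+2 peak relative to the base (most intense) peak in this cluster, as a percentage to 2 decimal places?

(0.295 + 0.705)^4 gives M 0.0076, M+2 0.0724, M+4 0.2595, M+6 0.4135, M+8 0.2470; the largest is M+6.
P(M+6) = C(4,3) × 0.295^1 × 0.705^3 = 4 × 0.2950 × 0.35040263 = 0.413475 (base)
P(M+2) = C(4,1) × 0.295^3 × 0.705^1 = 4 × 0.02567237 × 0.7050 = 0.072396
Relative intensity = 0.072396 / 0.413475 × 100 = 17.51

17.51%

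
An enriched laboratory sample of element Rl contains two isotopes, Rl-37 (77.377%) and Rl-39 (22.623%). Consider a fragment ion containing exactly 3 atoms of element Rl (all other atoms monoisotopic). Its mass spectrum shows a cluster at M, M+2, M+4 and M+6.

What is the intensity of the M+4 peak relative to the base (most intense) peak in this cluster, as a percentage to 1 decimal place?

25.6%

Binomial terms of (0.77377 + 0.22623)^3: M 0.4633, M+2 0.4063, M+4 0.1188, M+6 0.0116 → M is the base peak.
P(M) = C(3,0) × 0.77377^3 × 0.22623^0 = 1 × 0.46327158 × 1.0000 = 0.463272 (base)
P(M+4) = C(3,2) × 0.77377^1 × 0.22623^2 = 3 × 0.77377 × 0.05118001 = 0.118805
Relative intensity = 0.118805 / 0.463272 × 100 = 25.6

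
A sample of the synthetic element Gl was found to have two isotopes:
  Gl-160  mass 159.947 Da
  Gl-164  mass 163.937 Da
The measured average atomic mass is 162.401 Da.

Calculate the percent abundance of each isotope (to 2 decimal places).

With x = fraction of Gl-160 (so Gl-164 is 1 − x):
159.947·x + 163.937·(1 − x) = 162.401
(159.947 − 163.937)·x = 162.401 − 163.937
x = -1.536 / -3.990 = 0.38496 → 38.50% Gl-160, 61.50% Gl-164.

Gl-160: 38.50%, Gl-164: 61.50%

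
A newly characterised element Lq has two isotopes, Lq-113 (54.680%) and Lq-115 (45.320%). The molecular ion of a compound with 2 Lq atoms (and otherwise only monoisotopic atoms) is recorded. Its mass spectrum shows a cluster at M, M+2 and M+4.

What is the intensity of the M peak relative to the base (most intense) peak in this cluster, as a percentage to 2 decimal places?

(0.54680 + 0.45320)^2 gives M 0.2990, M+2 0.4956, M+4 0.2054; the largest is M+2.
P(M+2) = C(2,1) × 0.54680^1 × 0.45320^1 = 2 × 0.5468 × 0.4532 = 0.495620 (base)
P(M) = C(2,0) × 0.54680^2 × 0.45320^0 = 1 × 0.29899024 × 1.0000 = 0.298990
Relative intensity = 0.298990 / 0.495620 × 100 = 60.33

60.33%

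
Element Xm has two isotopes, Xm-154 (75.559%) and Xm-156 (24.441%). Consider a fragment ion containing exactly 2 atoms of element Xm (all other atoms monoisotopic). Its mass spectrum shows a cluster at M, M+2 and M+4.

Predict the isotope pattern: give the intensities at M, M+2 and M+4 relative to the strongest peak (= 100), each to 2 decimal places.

100.00 : 64.69 : 10.46

Each Xm atom is independently Xm-154 (p = 0.75559) or Xm-156 (q = 0.24441); the cluster is the binomial expansion (p + q)^2.
P(M) = 0.75559^2 = 0.570916
P(M+2) = 2 × 0.75559^1 × 0.24441^1 = 0.369348
P(M+4) = 0.24441^2 = 0.059736
The M peak is largest (0.570916); scaling to 100 gives 100.00 : 64.69 : 10.46.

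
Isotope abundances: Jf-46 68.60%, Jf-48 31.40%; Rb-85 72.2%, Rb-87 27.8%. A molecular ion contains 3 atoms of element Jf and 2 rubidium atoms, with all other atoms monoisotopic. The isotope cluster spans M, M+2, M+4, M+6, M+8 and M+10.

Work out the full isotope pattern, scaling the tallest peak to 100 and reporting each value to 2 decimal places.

Element Jf pattern (n=3): 0.32282886 : 0.44330143 : 0.20291057 : 0.03095914
Rubidium pattern (n=2): 0.521284 : 0.401432 : 0.077284
Convolve the two distributions (both contribute in 2-u steps):
  M: 0.32282886×0.521284 = 0.168286
  M+2: 0.32282886×0.401432 + 0.44330143×0.521284 = 0.360680
  M+4: 0.32282886×0.077284 + 0.44330143×0.401432 + 0.20291057×0.521284 = 0.308679
  M+6: 0.44330143×0.077284 + 0.20291057×0.401432 + 0.03095914×0.521284 = 0.131853
  M+8: 0.20291057×0.077284 + 0.03095914×0.401432 = 0.028110
  M+10: 0.03095914×0.077284 = 0.002393
Scale to base peak (0.360680) = 100: 46.66 : 100.00 : 85.58 : 36.56 : 7.79 : 0.66

46.66 : 100.00 : 85.58 : 36.56 : 7.79 : 0.66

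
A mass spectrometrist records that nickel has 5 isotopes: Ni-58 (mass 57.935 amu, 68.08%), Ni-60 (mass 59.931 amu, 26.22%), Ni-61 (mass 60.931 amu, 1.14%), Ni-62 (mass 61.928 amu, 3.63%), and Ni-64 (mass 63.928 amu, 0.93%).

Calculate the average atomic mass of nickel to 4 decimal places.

58.6932 amu

Average mass = Σ (abundance × isotope mass) = 0.6808 × 57.935 + 0.2622 × 59.931 + 0.0114 × 60.931 + 0.0363 × 61.928 + 0.0093 × 63.928
= 39.44215 + 15.71391 + 0.69461 + 2.24799 + 0.59453 = 58.69319 amu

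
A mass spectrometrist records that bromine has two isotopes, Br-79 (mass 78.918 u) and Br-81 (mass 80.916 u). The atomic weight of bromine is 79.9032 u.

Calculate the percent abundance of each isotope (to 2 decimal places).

Br-79: 50.69%, Br-81: 49.31%

Let x be the fractional abundance of Br-79; then Br-81 has abundance 1 − x.
78.918·x + 80.916·(1 − x) = 79.9032
(78.918 − 80.916)·x = 79.9032 − 80.916
x = -1.0128 / -1.998 = 0.50691 → 50.69% Br-79, 49.31% Br-81.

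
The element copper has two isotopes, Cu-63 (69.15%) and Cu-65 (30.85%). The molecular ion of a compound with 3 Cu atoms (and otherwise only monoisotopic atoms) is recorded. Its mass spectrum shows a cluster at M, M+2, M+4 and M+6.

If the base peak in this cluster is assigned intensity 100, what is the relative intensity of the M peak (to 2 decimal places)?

Term probabilities: M 0.3307, M+2 0.4425, M+4 0.1974, M+6 0.0294. Base peak = M+2.
P(M+2) = C(3,1) × 0.6915^2 × 0.3085^1 = 3 × 0.47817225 × 0.3085 = 0.442548 (base)
P(M) = C(3,0) × 0.6915^3 × 0.3085^0 = 1 × 0.33065611 × 1.0000 = 0.330656
Relative intensity = 0.330656 / 0.442548 × 100 = 74.72

74.72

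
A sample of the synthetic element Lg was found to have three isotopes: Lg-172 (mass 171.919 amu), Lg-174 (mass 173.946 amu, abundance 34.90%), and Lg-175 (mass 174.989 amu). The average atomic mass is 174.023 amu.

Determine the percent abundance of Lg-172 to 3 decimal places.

The remaining 65.10% is split between Lg-172 (fraction x) and Lg-175 (fraction 0.6510 − x).
Substituting: 171.919x + 174.989(0.6510 − x) = 113.315846
(171.919 − 174.989)x = -0.601993  ⇒  x = 0.19609, y = 0.45491
Lg-172: 19.609%, Lg-175: 45.491%.

19.609%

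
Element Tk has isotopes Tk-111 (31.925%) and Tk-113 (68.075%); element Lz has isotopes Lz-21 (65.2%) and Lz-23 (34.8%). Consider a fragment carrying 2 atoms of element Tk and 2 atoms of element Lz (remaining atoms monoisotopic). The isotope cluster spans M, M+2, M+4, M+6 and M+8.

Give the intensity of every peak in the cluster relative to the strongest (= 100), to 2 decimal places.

10.66 : 56.82 : 100.00 : 64.67 : 13.80

Element Tk pattern (n=2): 0.10192056 : 0.43465888 : 0.46342056
Element Lz pattern (n=2): 0.425104 : 0.453792 : 0.121104
Convolve the two distributions (both contribute in 2-u steps):
  M: 0.10192056×0.425104 = 0.043327
  M+2: 0.10192056×0.453792 + 0.43465888×0.425104 = 0.231026
  M+4: 0.10192056×0.121104 + 0.43465888×0.453792 + 0.46342056×0.425104 = 0.406590
  M+6: 0.43465888×0.121104 + 0.46342056×0.453792 = 0.262935
  M+8: 0.46342056×0.121104 = 0.056122
Scale to base peak (0.406590) = 100: 10.66 : 56.82 : 100.00 : 64.67 : 13.80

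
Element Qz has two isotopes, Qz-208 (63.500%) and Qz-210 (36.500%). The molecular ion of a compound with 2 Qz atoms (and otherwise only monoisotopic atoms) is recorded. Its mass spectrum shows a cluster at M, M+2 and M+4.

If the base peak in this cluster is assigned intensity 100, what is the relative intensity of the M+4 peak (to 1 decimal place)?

28.7

Term probabilities: M 0.4032, M+2 0.4636, M+4 0.1332. Base peak = M+2.
P(M+2) = C(2,1) × 0.63500^1 × 0.36500^1 = 2 × 0.6350 × 0.3650 = 0.463550 (base)
P(M+4) = C(2,2) × 0.63500^0 × 0.36500^2 = 1 × 1.0000 × 0.133225 = 0.133225
Relative intensity = 0.133225 / 0.463550 × 100 = 28.7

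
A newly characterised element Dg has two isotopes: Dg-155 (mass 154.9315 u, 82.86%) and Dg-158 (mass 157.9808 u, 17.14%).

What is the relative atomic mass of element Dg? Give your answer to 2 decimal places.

155.45 u

The abundance-weighted mean is 0.8286 × 154.9315 + 0.1714 × 157.9808
= 128.37624 + 27.07791 = 155.45415 u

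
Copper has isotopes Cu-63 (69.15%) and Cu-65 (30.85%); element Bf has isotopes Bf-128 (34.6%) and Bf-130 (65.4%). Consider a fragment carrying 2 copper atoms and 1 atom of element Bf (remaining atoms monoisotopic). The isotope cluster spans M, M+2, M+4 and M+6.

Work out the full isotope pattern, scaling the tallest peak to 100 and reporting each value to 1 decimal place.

Copper pattern (n=2): 0.47817225 : 0.4266555 : 0.09517225
Element Bf pattern (n=1): 0.3460 : 0.6540
Convolve the two distributions (both contribute in 2-u steps):
  M: 0.47817225×0.3460 = 0.165448
  M+2: 0.47817225×0.6540 + 0.4266555×0.3460 = 0.460347
  M+4: 0.4266555×0.6540 + 0.09517225×0.3460 = 0.311962
  M+6: 0.09517225×0.6540 = 0.062243
Scale to base peak (0.460347) = 100: 35.9 : 100.0 : 67.8 : 13.5

35.9 : 100.0 : 67.8 : 13.5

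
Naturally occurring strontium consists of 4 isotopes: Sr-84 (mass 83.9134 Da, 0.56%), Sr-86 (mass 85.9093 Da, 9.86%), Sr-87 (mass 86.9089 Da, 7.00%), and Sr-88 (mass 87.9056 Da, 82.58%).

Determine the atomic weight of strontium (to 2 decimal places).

Average mass = Σ (abundance × isotope mass) = 0.0056 × 83.9134 + 0.0986 × 85.9093 + 0.0700 × 86.9089 + 0.8258 × 87.9056
= 0.46992 + 8.47066 + 6.08362 + 72.59244 = 87.61664 Da

87.62 Da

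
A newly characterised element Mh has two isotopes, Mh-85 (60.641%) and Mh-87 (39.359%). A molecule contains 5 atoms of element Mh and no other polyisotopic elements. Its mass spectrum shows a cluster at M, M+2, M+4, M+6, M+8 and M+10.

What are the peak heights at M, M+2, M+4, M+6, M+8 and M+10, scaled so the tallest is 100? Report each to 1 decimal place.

The 5 Mh atoms are independent, so intensities follow the terms of (0.60641 + 0.39359)^5.
P(M) = 0.60641^5 = 0.082003
P(M+2) = 5 × 0.60641^4 × 0.39359^1 = 0.266121
P(M+4) = 10 × 0.60641^3 × 0.39359^2 = 0.345452
P(M+6) = 10 × 0.60641^2 × 0.39359^3 = 0.224215
P(M+8) = 5 × 0.60641^1 × 0.39359^4 = 0.072763
P(M+10) = 0.39359^5 = 0.009445
The M+4 peak is largest (0.345452); scaling to 100 gives 23.7 : 77.0 : 100.0 : 64.9 : 21.1 : 2.7.

23.7 : 77.0 : 100.0 : 64.9 : 21.1 : 2.7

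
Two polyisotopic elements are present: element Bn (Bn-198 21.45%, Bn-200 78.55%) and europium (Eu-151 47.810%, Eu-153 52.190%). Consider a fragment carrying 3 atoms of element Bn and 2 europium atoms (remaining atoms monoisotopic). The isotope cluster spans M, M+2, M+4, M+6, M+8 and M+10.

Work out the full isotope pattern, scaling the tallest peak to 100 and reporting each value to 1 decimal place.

0.6 : 8.5 : 42.2 : 96.7 : 100.0 : 37.7

Element Bn pattern (n=3): 0.0098692 : 0.10842315 : 0.3970461 : 0.48466155
Europium pattern (n=2): 0.22857961 : 0.49904078 : 0.27237961
Convolve the two distributions (both contribute in 2-u steps):
  M: 0.0098692×0.22857961 = 0.002256
  M+2: 0.0098692×0.49904078 + 0.10842315×0.22857961 = 0.029708
  M+4: 0.0098692×0.27237961 + 0.10842315×0.49904078 + 0.3970461×0.22857961 = 0.147552
  M+6: 0.10842315×0.27237961 + 0.3970461×0.49904078 + 0.48466155×0.22857961 = 0.338458
  M+8: 0.3970461×0.27237961 + 0.48466155×0.49904078 = 0.350013
  M+10: 0.48466155×0.27237961 = 0.132012
Scale to base peak (0.350013) = 100: 0.6 : 8.5 : 42.2 : 96.7 : 100.0 : 37.7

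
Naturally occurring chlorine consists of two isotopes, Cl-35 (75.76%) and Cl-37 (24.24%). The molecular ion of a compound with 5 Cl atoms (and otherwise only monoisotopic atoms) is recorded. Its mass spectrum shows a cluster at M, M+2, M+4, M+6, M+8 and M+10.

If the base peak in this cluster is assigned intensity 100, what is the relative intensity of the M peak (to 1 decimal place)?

62.5

(0.7576 + 0.2424)^5 gives M 0.2496, M+2 0.3993, M+4 0.2555, M+6 0.0817, M+8 0.0131, M+10 0.0008; the largest is M+2.
P(M+2) = C(5,1) × 0.7576^4 × 0.2424^1 = 5 × 0.32942751 × 0.2424 = 0.399266 (base)
P(M) = C(5,0) × 0.7576^5 × 0.2424^0 = 1 × 0.24957428 × 1.0000 = 0.249574
Relative intensity = 0.249574 / 0.399266 × 100 = 62.5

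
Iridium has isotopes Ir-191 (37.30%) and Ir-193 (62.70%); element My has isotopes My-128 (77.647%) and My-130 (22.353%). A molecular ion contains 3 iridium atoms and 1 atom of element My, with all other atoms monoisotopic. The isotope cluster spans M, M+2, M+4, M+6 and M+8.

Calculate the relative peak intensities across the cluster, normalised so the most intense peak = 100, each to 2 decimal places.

10.07 : 53.69 : 100.00 : 72.42 : 13.77

Iridium pattern (n=3): 0.05189512 : 0.26170165 : 0.43991135 : 0.24649188
Element My pattern (n=1): 0.77647 : 0.22353
Convolve the two distributions (both contribute in 2-u steps):
  M: 0.05189512×0.77647 = 0.040295
  M+2: 0.05189512×0.22353 + 0.26170165×0.77647 = 0.214804
  M+4: 0.26170165×0.22353 + 0.43991135×0.77647 = 0.400076
  M+6: 0.43991135×0.22353 + 0.24649188×0.77647 = 0.289727
  M+8: 0.24649188×0.22353 = 0.055098
Scale to base peak (0.400076) = 100: 10.07 : 53.69 : 100.00 : 72.42 : 13.77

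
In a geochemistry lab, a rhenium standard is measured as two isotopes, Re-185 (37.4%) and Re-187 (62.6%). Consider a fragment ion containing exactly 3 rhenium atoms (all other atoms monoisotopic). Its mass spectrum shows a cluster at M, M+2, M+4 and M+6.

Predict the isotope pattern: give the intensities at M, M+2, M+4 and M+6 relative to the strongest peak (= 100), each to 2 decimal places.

11.90 : 59.74 : 100.00 : 55.79

Expanding (0.374 + 0.626)^3:
P(M) = 0.374^3 = 0.052314
P(M+2) = 3 × 0.374^2 × 0.626^1 = 0.262687
P(M+4) = 3 × 0.374^1 × 0.626^2 = 0.439685
P(M+6) = 0.626^3 = 0.245314
The M+4 peak is largest (0.439685); scaling to 100 gives 11.90 : 59.74 : 100.00 : 55.79.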